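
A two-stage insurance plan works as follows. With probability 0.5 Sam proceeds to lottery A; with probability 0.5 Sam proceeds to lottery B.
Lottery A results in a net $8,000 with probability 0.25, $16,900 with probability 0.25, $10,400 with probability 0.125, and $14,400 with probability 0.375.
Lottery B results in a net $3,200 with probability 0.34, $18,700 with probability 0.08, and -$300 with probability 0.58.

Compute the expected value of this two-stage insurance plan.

$7,667.50

EV(A) = 0.25 × 8000 + 0.25 × 16900 + 0.125 × 10400 + 0.375 × 14400 = 2000 + 4225 + 1300 + 5400 = 12925
EV(B) = 0.34 × 3200 + 0.08 × 18700 + 0.58 × (-300) = 1088 + 1496 − 174 = 2410
Overall = 0.5 × 12925 + 0.5 × 2410 = 6462.5 + 1205 = 7667.5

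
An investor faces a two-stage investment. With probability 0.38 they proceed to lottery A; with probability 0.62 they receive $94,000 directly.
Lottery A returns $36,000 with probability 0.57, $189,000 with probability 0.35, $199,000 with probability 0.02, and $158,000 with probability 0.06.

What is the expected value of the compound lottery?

EV(A) = 0.57 × 36000 + 0.35 × 189000 + 0.02 × 199000 + 0.06 × 158000 = 20520 + 66150 + 3980 + 9480 = 100130
Branch B: 94000 (certain)
Overall = 0.38 × 100130 + 0.62 × 94000 = 38049.4 + 58280 = 96329.4

$96,329.40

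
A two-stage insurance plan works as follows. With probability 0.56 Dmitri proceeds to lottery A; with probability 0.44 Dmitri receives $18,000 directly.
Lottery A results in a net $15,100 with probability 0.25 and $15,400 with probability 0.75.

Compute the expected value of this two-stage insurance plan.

EV(A) = 0.25 × 15100 + 0.75 × 15400 = 3775 + 11550 = 15325
Branch B: 18000 (certain)
Overall = 0.56 × 15325 + 0.44 × 18000 = 8582 + 7920 = 16502

$16,502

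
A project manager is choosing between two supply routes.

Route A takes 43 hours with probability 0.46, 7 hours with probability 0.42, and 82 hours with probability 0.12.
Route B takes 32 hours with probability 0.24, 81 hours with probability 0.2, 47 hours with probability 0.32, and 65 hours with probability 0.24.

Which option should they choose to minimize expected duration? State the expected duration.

Route A = 0.46 × 43 + 0.42 × 7 + 0.12 × 82 = 19.78 + 2.94 + 9.84 = 32.56
Route B = 0.24 × 32 + 0.2 × 81 + 0.32 × 47 + 0.24 × 65 = 7.68 + 16.2 + 15.04 + 15.6 = 54.52

Route A (32.56 hours)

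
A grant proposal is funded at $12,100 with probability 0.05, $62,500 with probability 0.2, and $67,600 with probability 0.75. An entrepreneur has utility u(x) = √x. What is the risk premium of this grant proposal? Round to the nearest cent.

E[u] = 0.05·√12100 + 0.2·√62500 + 0.75·√67600 = 0.05·110 + 0.2·250 + 0.75·260 = 250.5
CE = (250.5)² = 62750.25
Risk premium = EV − CE = 63805 − 62750.25 = 1054.75

$1,054.75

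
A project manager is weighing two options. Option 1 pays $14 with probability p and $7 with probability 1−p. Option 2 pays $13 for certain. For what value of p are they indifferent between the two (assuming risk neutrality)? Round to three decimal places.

p = 0.857

p·14 + (1−p)·7 = 13
7p + 7 = 13
p = (13 − 7) / 7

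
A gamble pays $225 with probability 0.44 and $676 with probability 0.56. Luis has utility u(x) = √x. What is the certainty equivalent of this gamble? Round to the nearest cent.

$447.75

E[u] = 0.44·√225 + 0.56·√676 = 0.44·15 + 0.56·26 = 21.16
CE = (21.16)² = 447.7456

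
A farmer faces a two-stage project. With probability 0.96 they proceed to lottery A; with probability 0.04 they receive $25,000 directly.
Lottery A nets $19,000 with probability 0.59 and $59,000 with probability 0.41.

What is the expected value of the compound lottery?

EV(A) = 0.59 × 19000 + 0.41 × 59000 = 11210 + 24190 = 35400
Branch B: 25000 (certain)
Overall = 0.96 × 35400 + 0.04 × 25000 = 33984 + 1000 = 34984

$34,984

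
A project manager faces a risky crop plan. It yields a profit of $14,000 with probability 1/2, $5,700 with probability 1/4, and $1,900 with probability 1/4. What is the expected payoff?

EV = 1/2 × 14000 + 1/4 × 5700 + 1/4 × 1900 = 7000 + 1425 + 475 = 8900

$8,900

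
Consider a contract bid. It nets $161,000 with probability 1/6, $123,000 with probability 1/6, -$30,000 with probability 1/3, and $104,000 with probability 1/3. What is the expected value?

EV = 1/6 × 161000 + 1/6 × 123000 + 1/3 × (-30000) + 1/3 × 104000 = 26833.3333 + 20500 − 10000 + 34666.6667 = 72000

$72,000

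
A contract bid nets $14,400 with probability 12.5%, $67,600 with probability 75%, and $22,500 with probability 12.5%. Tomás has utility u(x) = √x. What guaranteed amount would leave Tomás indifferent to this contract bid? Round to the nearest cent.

$52,326.56

E[u] = 0.125·√14400 + 0.75·√67600 + 0.125·√22500 = 0.125·120 + 0.75·260 + 0.125·150 = 228.75
CE = (228.75)² = 52326.5625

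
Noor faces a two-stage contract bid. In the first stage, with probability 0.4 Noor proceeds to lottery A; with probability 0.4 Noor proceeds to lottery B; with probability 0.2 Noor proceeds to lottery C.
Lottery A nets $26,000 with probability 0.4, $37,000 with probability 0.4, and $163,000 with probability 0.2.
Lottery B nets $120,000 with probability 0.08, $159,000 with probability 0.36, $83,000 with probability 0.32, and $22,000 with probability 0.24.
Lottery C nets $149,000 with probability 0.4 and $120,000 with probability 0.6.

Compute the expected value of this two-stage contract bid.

$88,912

EV(A) = 0.4 × 26000 + 0.4 × 37000 + 0.2 × 163000 = 10400 + 14800 + 32600 = 57800
EV(B) = 0.08 × 120000 + 0.36 × 159000 + 0.32 × 83000 + 0.24 × 22000 = 9600 + 57240 + 26560 + 5280 = 98680
EV(C) = 0.4 × 149000 + 0.6 × 120000 = 59600 + 72000 = 131600
Overall = 0.4 × 57800 + 0.4 × 98680 + 0.2 × 131600 = 23120 + 39472 + 26320 = 88912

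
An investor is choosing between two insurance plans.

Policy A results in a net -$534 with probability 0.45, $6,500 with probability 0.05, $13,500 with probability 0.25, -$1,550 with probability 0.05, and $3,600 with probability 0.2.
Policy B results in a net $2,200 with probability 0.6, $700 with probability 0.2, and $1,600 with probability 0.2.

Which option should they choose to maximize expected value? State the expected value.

Policy A = 0.45 × (-534) + 0.05 × 6500 + 0.25 × 13500 + 0.05 × (-1550) + 0.2 × 3600 = -240.3 + 325 + 3375 − 77.5 + 720 = 4102.2
Policy B = 0.6 × 2200 + 0.2 × 700 + 0.2 × 1600 = 1320 + 140 + 320 = 1780

Policy A ($4,102.20)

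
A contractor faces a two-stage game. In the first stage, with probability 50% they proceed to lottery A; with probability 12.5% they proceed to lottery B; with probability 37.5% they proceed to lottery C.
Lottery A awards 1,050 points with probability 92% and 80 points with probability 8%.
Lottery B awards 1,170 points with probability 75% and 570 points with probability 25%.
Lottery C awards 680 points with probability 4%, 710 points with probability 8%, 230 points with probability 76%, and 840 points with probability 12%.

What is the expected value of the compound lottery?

748.55 points

EV(A) = 0.92 × 1050 + 0.08 × 80 = 966 + 6.4 = 972.4
EV(B) = 0.75 × 1170 + 0.25 × 570 = 877.5 + 142.5 = 1020
EV(C) = 0.04 × 680 + 0.08 × 710 + 0.76 × 230 + 0.12 × 840 = 27.2 + 56.8 + 174.8 + 100.8 = 359.6
Overall = 0.5 × 972.4 + 0.125 × 1020 + 0.375 × 359.6 = 486.2 + 127.5 + 134.85 = 748.55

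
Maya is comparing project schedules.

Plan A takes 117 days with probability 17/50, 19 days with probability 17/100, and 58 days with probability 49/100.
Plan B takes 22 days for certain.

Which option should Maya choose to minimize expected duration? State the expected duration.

Plan B (22 days)

Plan A = 17/50 × 117 + 17/100 × 19 + 49/100 × 58 = 39.78 + 3.23 + 28.42 = 71.43
Plan B: 22 (certain)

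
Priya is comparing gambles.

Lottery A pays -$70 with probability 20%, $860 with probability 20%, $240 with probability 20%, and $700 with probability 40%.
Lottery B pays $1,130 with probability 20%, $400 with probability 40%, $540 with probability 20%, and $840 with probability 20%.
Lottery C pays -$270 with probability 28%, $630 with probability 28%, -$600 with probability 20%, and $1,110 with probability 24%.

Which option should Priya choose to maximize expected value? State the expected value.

Lottery B ($662)

Lottery A = 0.2 × (-70) + 0.2 × 860 + 0.2 × 240 + 0.4 × 700 = -14 + 172 + 48 + 280 = 486
Lottery B = 0.2 × 1130 + 0.4 × 400 + 0.2 × 540 + 0.2 × 840 = 226 + 160 + 108 + 168 = 662
Lottery C = 0.28 × (-270) + 0.28 × 630 + 0.2 × (-600) + 0.24 × 1110 = -75.6 + 176.4 − 120 + 266.4 = 247.2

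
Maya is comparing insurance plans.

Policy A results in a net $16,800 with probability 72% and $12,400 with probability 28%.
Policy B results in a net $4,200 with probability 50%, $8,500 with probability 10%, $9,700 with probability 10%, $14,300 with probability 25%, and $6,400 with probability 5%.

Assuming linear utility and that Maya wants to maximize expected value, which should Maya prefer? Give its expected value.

Policy A = 0.72 × 16800 + 0.28 × 12400 = 12096 + 3472 = 15568
Policy B = 0.5 × 4200 + 0.1 × 8500 + 0.1 × 9700 + 0.25 × 14300 + 0.05 × 6400 = 2100 + 850 + 970 + 3575 + 320 = 7815

Policy A ($15,568)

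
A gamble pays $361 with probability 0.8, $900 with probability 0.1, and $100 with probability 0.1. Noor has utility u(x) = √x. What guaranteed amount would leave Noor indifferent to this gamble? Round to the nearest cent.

$368.64

E[u] = 0.8·√361 + 0.1·√900 + 0.1·√100 = 0.8·19 + 0.1·30 + 0.1·10 = 19.2
CE = (19.2)² = 368.64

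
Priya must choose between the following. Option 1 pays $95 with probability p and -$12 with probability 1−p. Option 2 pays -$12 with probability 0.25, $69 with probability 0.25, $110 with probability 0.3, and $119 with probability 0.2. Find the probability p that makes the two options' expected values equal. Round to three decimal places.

EV(Option 2) = 0.25 × (-12) + 0.25 × 69 + 0.3 × 110 + 0.2 × 119 = -3 + 17.25 + 33 + 23.8 = 71.05
p·95 + (1−p)·(-12) = 71.05
107p − 12 = 71.05
p = (71.05 + 12) / 107

p = 0.776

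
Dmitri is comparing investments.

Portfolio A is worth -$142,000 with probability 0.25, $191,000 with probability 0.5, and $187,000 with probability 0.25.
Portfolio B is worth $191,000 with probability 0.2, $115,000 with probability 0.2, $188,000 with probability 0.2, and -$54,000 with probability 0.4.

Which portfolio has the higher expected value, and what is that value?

Portfolio A = 0.25 × (-142000) + 0.5 × 191000 + 0.25 × 187000 = -35500 + 95500 + 46750 = 106750
Portfolio B = 0.2 × 191000 + 0.2 × 115000 + 0.2 × 188000 + 0.4 × (-54000) = 38200 + 23000 + 37600 − 21600 = 77200

Portfolio A ($106,750)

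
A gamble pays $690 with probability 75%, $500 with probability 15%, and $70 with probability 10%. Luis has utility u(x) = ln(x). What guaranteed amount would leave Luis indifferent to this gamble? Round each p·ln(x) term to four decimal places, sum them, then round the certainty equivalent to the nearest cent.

E[u] = 0.75·ln(690) + 0.15·ln(500) + 0.1·ln(70) = 4.9025 + 0.9322 + 0.4248 = 6.2595
CE = e^6.2595 ≈ 522.96

$522.96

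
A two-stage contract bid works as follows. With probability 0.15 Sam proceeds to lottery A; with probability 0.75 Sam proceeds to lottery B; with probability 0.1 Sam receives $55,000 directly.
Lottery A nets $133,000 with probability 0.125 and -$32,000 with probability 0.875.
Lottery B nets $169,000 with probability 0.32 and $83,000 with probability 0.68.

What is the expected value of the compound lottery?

$86,683.75

EV(A) = 0.125 × 133000 + 0.875 × (-32000) = 16625 − 28000 = -11375
EV(B) = 0.32 × 169000 + 0.68 × 83000 = 54080 + 56440 = 110520
Branch C: 55000 (certain)
Overall = 0.15 × (-11375) + 0.75 × 110520 + 0.1 × 55000 = -1706.25 + 82890 + 5500 = 86683.75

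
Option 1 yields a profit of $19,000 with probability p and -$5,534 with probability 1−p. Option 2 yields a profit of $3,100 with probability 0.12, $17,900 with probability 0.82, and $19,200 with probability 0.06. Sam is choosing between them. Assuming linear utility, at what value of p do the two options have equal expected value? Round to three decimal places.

p = 0.886

EV(Option 2) = 0.12 × 3100 + 0.82 × 17900 + 0.06 × 19200 = 372 + 14678 + 1152 = 16202
p·19000 + (1−p)·(-5534) = 16202
24534p − 5534 = 16202
p = (16202 + 5534) / 24534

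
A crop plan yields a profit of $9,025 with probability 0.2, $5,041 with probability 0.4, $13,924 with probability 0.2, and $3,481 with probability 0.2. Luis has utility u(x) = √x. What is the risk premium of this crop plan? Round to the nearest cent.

$446.56

E[u] = 0.2·√9025 + 0.4·√5041 + 0.2·√13924 + 0.2·√3481 = 0.2·95 + 0.4·71 + 0.2·118 + 0.2·59 = 82.8
CE = (82.8)² = 6855.84
Risk premium = EV − CE = 7302.4 − 6855.84 = 446.56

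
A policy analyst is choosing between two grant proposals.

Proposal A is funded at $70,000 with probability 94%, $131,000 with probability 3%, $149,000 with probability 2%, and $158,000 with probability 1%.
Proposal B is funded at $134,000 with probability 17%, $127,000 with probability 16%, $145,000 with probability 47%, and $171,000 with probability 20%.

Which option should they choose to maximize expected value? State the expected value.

Proposal A = 0.94 × 70000 + 0.03 × 131000 + 0.02 × 149000 + 0.01 × 158000 = 65800 + 3930 + 2980 + 1580 = 74290
Proposal B = 0.17 × 134000 + 0.16 × 127000 + 0.47 × 145000 + 0.2 × 171000 = 22780 + 20320 + 68150 + 34200 = 145450

Proposal B ($145,450)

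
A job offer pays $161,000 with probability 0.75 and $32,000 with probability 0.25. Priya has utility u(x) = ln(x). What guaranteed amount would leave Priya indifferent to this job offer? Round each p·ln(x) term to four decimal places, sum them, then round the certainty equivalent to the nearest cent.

$107,505.79

E[u] = 0.75·ln(161000) + 0.25·ln(32000) = 8.9919 + 2.5934 = 11.5853
CE = e^11.5853 ≈ 107505.79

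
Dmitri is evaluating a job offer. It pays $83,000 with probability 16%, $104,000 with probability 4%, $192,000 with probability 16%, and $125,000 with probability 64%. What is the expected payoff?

EV = 0.16 × 83000 + 0.04 × 104000 + 0.16 × 192000 + 0.64 × 125000 = 13280 + 4160 + 30720 + 80000 = 128160

$128,160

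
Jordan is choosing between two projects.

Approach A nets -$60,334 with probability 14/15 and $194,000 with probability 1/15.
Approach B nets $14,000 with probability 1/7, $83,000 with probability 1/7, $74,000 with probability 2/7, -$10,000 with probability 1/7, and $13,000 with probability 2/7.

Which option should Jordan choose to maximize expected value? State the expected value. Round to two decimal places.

Approach A = 14/15 × (-60334) + 1/15 × 194000 = -56311.7333 + 12933.3333 = -43378.4
Approach B = 1/7 × 14000 + 1/7 × 83000 + 2/7 × 74000 + 1/7 × (-10000) + 2/7 × 13000 = 2000 + 11857.1429 + 21142.8571 − 1428.5714 + 3714.2857 = 37285.7143

Approach B ($37,285.71)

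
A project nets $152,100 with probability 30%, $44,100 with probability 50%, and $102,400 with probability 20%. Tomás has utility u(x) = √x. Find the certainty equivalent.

$81,796

E[u] = 0.3·√152100 + 0.5·√44100 + 0.2·√102400 = 0.3·390 + 0.5·210 + 0.2·320 = 286
CE = (286)² = 81796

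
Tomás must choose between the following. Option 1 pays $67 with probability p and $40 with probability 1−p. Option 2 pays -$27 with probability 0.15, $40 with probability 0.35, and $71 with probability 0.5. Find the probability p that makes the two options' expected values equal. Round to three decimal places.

p = 0.202

EV(Option 2) = 0.15 × (-27) + 0.35 × 40 + 0.5 × 71 = -4.05 + 14 + 35.5 = 45.45
p·67 + (1−p)·40 = 45.45
27p + 40 = 45.45
p = (45.45 − 40) / 27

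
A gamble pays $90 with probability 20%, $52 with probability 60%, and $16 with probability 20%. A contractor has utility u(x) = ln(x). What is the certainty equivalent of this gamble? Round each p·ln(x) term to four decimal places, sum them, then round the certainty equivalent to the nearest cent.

$45.84

E[u] = 0.2·ln(90) + 0.6·ln(52) + 0.2·ln(16) = 0.9000 + 2.3707 + 0.5545 = 3.8252
CE = e^3.8252 ≈ 45.84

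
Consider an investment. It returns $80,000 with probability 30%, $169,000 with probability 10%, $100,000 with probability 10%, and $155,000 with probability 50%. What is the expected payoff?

EV = 0.3 × 80000 + 0.1 × 169000 + 0.1 × 100000 + 0.5 × 155000 = 24000 + 16900 + 10000 + 77500 = 128400

$128,400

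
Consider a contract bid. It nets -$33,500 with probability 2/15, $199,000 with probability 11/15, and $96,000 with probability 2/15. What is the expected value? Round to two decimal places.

$154,266.67

EV = 2/15 × (-33500) + 11/15 × 199000 + 2/15 × 96000 = -4466.6667 + 145933.3333 + 12800 = 154266.6667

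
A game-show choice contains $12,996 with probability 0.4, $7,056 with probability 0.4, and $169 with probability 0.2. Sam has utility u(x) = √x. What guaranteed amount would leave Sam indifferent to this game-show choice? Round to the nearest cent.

$6,691.24

E[u] = 0.4·√12996 + 0.4·√7056 + 0.2·√169 = 0.4·114 + 0.4·84 + 0.2·13 = 81.8
CE = (81.8)² = 6691.24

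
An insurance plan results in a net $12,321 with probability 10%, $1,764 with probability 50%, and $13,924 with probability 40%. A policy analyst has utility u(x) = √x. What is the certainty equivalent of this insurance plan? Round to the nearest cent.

$6,288.49

E[u] = 0.1·√12321 + 0.5·√1764 + 0.4·√13924 = 0.1·111 + 0.5·42 + 0.4·118 = 79.3
CE = (79.3)² = 6288.49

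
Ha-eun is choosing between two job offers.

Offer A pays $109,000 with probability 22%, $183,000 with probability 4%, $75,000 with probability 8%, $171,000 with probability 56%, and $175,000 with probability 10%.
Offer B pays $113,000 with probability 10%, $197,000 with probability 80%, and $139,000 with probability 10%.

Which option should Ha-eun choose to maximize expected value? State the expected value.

Offer B ($182,800)

Offer A = 0.22 × 109000 + 0.04 × 183000 + 0.08 × 75000 + 0.56 × 171000 + 0.1 × 175000 = 23980 + 7320 + 6000 + 95760 + 17500 = 150560
Offer B = 0.1 × 113000 + 0.8 × 197000 + 0.1 × 139000 = 11300 + 157600 + 13900 = 182800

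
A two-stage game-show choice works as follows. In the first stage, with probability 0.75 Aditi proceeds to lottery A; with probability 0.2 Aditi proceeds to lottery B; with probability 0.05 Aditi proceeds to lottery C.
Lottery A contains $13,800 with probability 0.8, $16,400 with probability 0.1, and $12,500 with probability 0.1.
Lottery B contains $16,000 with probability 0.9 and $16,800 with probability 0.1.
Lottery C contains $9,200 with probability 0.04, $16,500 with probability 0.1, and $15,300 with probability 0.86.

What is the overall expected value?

EV(A) = 0.8 × 13800 + 0.1 × 16400 + 0.1 × 12500 = 11040 + 1640 + 1250 = 13930
EV(B) = 0.9 × 16000 + 0.1 × 16800 = 14400 + 1680 = 16080
EV(C) = 0.04 × 9200 + 0.1 × 16500 + 0.86 × 15300 = 368 + 1650 + 13158 = 15176
Overall = 0.75 × 13930 + 0.2 × 16080 + 0.05 × 15176 = 10447.5 + 3216 + 758.8 = 14422.3

$14,422.30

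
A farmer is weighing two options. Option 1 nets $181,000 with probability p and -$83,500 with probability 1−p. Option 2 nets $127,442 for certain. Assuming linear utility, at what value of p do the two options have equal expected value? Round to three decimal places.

p = 0.798

p·181000 + (1−p)·(-83500) = 127442
264500p − 83500 = 127442
p = (127442 + 83500) / 264500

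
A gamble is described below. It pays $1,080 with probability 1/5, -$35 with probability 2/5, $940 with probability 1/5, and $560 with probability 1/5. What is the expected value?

$502

EV = 1/5 × 1080 + 2/5 × (-35) + 1/5 × 940 + 1/5 × 560 = 216 − 14 + 188 + 112 = 502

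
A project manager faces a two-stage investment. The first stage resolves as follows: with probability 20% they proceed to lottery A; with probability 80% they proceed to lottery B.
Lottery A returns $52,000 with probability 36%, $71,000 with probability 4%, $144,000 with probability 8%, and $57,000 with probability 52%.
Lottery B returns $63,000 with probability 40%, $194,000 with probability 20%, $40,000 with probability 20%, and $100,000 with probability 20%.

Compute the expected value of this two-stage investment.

EV(A) = 0.36 × 52000 + 0.04 × 71000 + 0.08 × 144000 + 0.52 × 57000 = 18720 + 2840 + 11520 + 29640 = 62720
EV(B) = 0.4 × 63000 + 0.2 × 194000 + 0.2 × 40000 + 0.2 × 100000 = 25200 + 38800 + 8000 + 20000 = 92000
Overall = 0.2 × 62720 + 0.8 × 92000 = 12544 + 73600 = 86144

$86,144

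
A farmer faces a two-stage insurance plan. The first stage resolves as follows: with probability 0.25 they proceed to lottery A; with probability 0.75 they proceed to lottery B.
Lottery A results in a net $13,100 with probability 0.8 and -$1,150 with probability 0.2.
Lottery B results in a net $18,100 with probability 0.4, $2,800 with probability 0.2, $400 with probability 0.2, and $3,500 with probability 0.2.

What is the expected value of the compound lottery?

EV(A) = 0.8 × 13100 + 0.2 × (-1150) = 10480 − 230 = 10250
EV(B) = 0.4 × 18100 + 0.2 × 2800 + 0.2 × 400 + 0.2 × 3500 = 7240 + 560 + 80 + 700 = 8580
Overall = 0.25 × 10250 + 0.75 × 8580 = 2562.5 + 6435 = 8997.5

$8,997.50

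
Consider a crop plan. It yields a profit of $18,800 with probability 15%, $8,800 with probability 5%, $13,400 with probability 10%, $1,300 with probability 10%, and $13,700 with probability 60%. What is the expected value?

EV = 0.15 × 18800 + 0.05 × 8800 + 0.1 × 13400 + 0.1 × 1300 + 0.6 × 13700 = 2820 + 440 + 1340 + 130 + 8220 = 12950

$12,950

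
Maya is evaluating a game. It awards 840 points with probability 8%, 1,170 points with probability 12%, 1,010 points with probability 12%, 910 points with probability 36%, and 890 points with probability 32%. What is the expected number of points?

EV = 0.08 × 840 + 0.12 × 1170 + 0.12 × 1010 + 0.36 × 910 + 0.32 × 890 = 67.2 + 140.4 + 121.2 + 327.6 + 284.8 = 941.2

941.2 points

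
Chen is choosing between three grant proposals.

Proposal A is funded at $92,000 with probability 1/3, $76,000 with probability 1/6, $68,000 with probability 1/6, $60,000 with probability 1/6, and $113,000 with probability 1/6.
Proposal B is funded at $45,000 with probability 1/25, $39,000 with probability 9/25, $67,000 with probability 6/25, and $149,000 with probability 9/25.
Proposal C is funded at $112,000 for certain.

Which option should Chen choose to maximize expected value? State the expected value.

Proposal A = 1/3 × 92000 + 1/6 × 76000 + 1/6 × 68000 + 1/6 × 60000 + 1/6 × 113000 = 30666.6667 + 12666.6667 + 11333.3333 + 10000 + 18833.3333 = 83500
Proposal B = 1/25 × 45000 + 9/25 × 39000 + 6/25 × 67000 + 9/25 × 149000 = 1800 + 14040 + 16080 + 53640 = 85560
Proposal C: 112000 (certain)

Proposal C ($112,000)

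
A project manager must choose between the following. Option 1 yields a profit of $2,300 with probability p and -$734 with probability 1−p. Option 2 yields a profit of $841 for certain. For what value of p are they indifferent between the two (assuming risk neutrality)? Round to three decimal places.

p·2300 + (1−p)·(-734) = 841
3034p − 734 = 841
p = (841 + 734) / 3034

p = 0.519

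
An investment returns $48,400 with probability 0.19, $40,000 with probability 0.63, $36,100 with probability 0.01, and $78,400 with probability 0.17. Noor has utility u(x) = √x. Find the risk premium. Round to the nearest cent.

E[u] = 0.19·√48400 + 0.63·√40000 + 0.01·√36100 + 0.17·√78400 = 0.19·220 + 0.63·200 + 0.01·190 + 0.17·280 = 217.3
CE = (217.3)² = 47219.29
Risk premium = EV − CE = 48085 − 47219.29 = 865.71

$865.71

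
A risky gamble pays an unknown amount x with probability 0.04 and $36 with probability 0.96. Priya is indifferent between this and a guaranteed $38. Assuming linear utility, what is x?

0.04·x + 0.96·36 = 38
0.04·x = 38 − 34.56 = 3.44
x = 3.44 / 0.04 = 86

x = $86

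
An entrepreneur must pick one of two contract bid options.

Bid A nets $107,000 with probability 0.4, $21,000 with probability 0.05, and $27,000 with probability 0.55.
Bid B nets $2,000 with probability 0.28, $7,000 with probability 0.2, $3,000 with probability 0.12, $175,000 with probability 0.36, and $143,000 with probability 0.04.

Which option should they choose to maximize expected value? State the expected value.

Bid A = 0.4 × 107000 + 0.05 × 21000 + 0.55 × 27000 = 42800 + 1050 + 14850 = 58700
Bid B = 0.28 × 2000 + 0.2 × 7000 + 0.12 × 3000 + 0.36 × 175000 + 0.04 × 143000 = 560 + 1400 + 360 + 63000 + 5720 = 71040

Bid B ($71,040)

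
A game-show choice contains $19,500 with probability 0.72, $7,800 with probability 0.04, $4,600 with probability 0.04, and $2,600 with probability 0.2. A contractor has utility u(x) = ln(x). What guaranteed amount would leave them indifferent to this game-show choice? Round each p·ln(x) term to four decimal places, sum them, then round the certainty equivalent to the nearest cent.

E[u] = 0.72·ln(19500) + 0.04·ln(7800) + 0.04·ln(4600) + 0.2·ln(2600) = 7.1123 + 0.3585 + 0.3374 + 1.5727 = 9.3809
CE = e^9.3809 ≈ 11859.68

$11,859.68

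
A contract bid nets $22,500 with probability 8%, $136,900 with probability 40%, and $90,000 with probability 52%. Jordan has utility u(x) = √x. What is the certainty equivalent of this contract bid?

$99,856

E[u] = 0.08·√22500 + 0.4·√136900 + 0.52·√90000 = 0.08·150 + 0.4·370 + 0.52·300 = 316
CE = (316)² = 99856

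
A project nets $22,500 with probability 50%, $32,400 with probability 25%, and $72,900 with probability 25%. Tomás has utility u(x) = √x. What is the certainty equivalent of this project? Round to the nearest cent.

E[u] = 0.5·√22500 + 0.25·√32400 + 0.25·√72900 = 0.5·150 + 0.25·180 + 0.25·270 = 187.5
CE = (187.5)² = 35156.25

$35,156.25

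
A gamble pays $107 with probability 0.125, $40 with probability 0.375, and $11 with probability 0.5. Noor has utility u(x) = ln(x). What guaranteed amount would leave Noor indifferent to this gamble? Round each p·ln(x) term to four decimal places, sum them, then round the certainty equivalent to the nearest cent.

E[u] = 0.125·ln(107) + 0.375·ln(40) + 0.5·ln(11) = 0.5841 + 1.3833 + 1.1989 = 3.1663
CE = e^3.1663 ≈ 23.72

$23.72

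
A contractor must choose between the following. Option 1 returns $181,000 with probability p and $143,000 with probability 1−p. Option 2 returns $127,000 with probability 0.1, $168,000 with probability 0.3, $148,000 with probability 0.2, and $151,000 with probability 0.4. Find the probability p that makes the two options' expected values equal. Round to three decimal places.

p = 0.266

EV(Option 2) = 0.1 × 127000 + 0.3 × 168000 + 0.2 × 148000 + 0.4 × 151000 = 12700 + 50400 + 29600 + 60400 = 153100
p·181000 + (1−p)·143000 = 153100
38000p + 143000 = 153100
p = (153100 − 143000) / 38000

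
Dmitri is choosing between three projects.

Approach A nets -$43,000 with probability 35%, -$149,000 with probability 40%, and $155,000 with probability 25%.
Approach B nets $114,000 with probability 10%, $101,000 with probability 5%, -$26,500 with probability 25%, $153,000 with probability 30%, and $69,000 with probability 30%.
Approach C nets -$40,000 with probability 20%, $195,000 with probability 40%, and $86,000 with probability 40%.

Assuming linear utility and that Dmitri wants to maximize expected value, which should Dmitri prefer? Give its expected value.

Approach A = 0.35 × (-43000) + 0.4 × (-149000) + 0.25 × 155000 = -15050 − 59600 + 38750 = -35900
Approach B = 0.1 × 114000 + 0.05 × 101000 + 0.25 × (-26500) + 0.3 × 153000 + 0.3 × 69000 = 11400 + 5050 − 6625 + 45900 + 20700 = 76425
Approach C = 0.2 × (-40000) + 0.4 × 195000 + 0.4 × 86000 = -8000 + 78000 + 34400 = 104400

Approach C ($104,400)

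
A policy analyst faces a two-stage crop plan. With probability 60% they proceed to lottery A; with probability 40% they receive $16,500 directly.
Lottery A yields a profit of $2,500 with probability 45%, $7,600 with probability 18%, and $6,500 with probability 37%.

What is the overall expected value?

$9,538.80

EV(A) = 0.45 × 2500 + 0.18 × 7600 + 0.37 × 6500 = 1125 + 1368 + 2405 = 4898
Branch B: 16500 (certain)
Overall = 0.6 × 4898 + 0.4 × 16500 = 2938.8 + 6600 = 9538.8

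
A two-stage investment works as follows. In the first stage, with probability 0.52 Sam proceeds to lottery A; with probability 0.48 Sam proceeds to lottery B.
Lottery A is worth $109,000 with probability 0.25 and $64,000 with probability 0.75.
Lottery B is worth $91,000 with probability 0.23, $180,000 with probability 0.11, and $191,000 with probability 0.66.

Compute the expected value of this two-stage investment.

EV(A) = 0.25 × 109000 + 0.75 × 64000 = 27250 + 48000 = 75250
EV(B) = 0.23 × 91000 + 0.11 × 180000 + 0.66 × 191000 = 20930 + 19800 + 126060 = 166790
Overall = 0.52 × 75250 + 0.48 × 166790 = 39130 + 80059.2 = 119189.2

$119,189.20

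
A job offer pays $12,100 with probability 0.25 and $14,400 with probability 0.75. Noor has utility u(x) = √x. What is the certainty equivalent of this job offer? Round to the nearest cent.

E[u] = 0.25·√12100 + 0.75·√14400 = 0.25·110 + 0.75·120 = 117.5
CE = (117.5)² = 13806.25

$13,806.25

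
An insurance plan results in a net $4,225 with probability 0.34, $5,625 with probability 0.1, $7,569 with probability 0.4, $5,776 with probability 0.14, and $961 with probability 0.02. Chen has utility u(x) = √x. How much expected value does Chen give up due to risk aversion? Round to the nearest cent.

E[u] = 0.34·√4225 + 0.1·√5625 + 0.4·√7569 + 0.14·√5776 + 0.02·√961 = 0.34·65 + 0.1·75 + 0.4·87 + 0.14·76 + 0.02·31 = 75.66
CE = (75.66)² = 5724.4356
Risk premium = EV − CE = 5854.46 − 5724.4356 = 130.0244

$130.02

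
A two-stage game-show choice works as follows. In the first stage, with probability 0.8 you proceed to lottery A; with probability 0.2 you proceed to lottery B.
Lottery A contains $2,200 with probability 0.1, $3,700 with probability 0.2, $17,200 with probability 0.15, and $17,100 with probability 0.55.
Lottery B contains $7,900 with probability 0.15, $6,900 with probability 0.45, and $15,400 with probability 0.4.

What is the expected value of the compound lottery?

EV(A) = 0.1 × 2200 + 0.2 × 3700 + 0.15 × 17200 + 0.55 × 17100 = 220 + 740 + 2580 + 9405 = 12945
EV(B) = 0.15 × 7900 + 0.45 × 6900 + 0.4 × 15400 = 1185 + 3105 + 6160 = 10450
Overall = 0.8 × 12945 + 0.2 × 10450 = 10356 + 2090 = 12446

$12,446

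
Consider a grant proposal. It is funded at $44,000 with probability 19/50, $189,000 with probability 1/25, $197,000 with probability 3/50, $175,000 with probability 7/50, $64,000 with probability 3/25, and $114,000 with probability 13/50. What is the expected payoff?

EV = 19/50 × 44000 + 1/25 × 189000 + 3/50 × 197000 + 7/50 × 175000 + 3/25 × 64000 + 13/50 × 114000 = 16720 + 7560 + 11820 + 24500 + 7680 + 29640 = 97920

$97,920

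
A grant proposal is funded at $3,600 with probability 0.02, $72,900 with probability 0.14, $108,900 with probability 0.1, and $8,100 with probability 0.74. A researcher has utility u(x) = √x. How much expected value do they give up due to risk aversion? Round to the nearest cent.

E[u] = 0.02·√3600 + 0.14·√72900 + 0.1·√108900 + 0.74·√8100 = 0.02·60 + 0.14·270 + 0.1·330 + 0.74·90 = 138.6
CE = (138.6)² = 19209.96
Risk premium = EV − CE = 27162 − 19209.96 = 7952.04

$7,952.04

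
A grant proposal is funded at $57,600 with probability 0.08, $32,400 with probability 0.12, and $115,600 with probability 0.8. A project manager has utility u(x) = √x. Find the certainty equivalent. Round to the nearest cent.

$97,843.84

E[u] = 0.08·√57600 + 0.12·√32400 + 0.8·√115600 = 0.08·240 + 0.12·180 + 0.8·340 = 312.8
CE = (312.8)² = 97843.84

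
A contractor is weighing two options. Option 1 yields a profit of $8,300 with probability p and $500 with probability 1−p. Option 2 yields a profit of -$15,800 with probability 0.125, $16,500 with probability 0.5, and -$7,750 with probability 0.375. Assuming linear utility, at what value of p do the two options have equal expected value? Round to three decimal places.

p = 0.368

EV(Option 2) = 0.125 × (-15800) + 0.5 × 16500 + 0.375 × (-7750) = -1975 + 8250 − 2906.25 = 3368.75
p·8300 + (1−p)·500 = 3368.75
7800p + 500 = 3368.75
p = (3368.75 − 500) / 7800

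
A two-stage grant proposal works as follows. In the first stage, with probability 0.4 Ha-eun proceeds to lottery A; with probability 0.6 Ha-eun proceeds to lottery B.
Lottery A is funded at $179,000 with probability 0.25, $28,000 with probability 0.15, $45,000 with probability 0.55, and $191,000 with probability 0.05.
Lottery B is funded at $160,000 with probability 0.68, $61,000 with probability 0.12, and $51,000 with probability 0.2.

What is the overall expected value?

$109,092

EV(A) = 0.25 × 179000 + 0.15 × 28000 + 0.55 × 45000 + 0.05 × 191000 = 44750 + 4200 + 24750 + 9550 = 83250
EV(B) = 0.68 × 160000 + 0.12 × 61000 + 0.2 × 51000 = 108800 + 7320 + 10200 = 126320
Overall = 0.4 × 83250 + 0.6 × 126320 = 33300 + 75792 = 109092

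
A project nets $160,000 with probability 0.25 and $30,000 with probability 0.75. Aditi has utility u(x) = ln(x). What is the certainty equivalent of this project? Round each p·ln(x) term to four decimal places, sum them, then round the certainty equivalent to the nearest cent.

E[u] = 0.25·ln(160000) + 0.75·ln(30000) = 2.9957 + 7.7317 = 10.7274
CE = e^10.7274 ≈ 45588.01

$45,588.01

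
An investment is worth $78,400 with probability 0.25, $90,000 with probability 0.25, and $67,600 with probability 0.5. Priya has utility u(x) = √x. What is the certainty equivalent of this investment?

E[u] = 0.25·√78400 + 0.25·√90000 + 0.5·√67600 = 0.25·280 + 0.25·300 + 0.5·260 = 275
CE = (275)² = 75625

$75,625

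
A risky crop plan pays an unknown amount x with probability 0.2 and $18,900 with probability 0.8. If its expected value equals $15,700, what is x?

0.2·x + 0.8·18900 = 15700
0.2·x = 15700 − 15120 = 580
x = 580 / 0.2 = 2900

x = $2,900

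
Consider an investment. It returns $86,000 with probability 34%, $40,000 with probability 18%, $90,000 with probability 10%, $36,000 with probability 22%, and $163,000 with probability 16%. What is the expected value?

EV = 0.34 × 86000 + 0.18 × 40000 + 0.1 × 90000 + 0.22 × 36000 + 0.16 × 163000 = 29240 + 7200 + 9000 + 7920 + 26080 = 79440

$79,440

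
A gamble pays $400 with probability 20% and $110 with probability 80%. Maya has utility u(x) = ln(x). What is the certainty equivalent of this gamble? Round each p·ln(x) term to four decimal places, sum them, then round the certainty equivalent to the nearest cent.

E[u] = 0.2·ln(400) + 0.8·ln(110) = 1.1983 + 3.7604 = 4.9587
CE = e^4.9587 ≈ 142.41

$142.41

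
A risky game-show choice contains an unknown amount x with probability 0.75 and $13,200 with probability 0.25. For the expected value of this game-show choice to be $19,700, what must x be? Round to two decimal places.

x = $21,866.67

0.75·x + 0.25·13200 = 19700
0.75·x = 19700 − 3300 = 16400
x = 16400 / 0.75 = 21866.6667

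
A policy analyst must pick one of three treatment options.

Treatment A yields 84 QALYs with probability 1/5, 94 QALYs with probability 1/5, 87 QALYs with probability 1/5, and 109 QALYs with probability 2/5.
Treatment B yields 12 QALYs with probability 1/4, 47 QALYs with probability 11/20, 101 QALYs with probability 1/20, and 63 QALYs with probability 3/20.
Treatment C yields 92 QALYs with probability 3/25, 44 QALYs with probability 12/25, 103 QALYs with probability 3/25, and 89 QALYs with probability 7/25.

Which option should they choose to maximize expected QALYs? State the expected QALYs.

Treatment A (96.6 QALYs)

Treatment A = 1/5 × 84 + 1/5 × 94 + 1/5 × 87 + 2/5 × 109 = 16.8 + 18.8 + 17.4 + 43.6 = 96.6
Treatment B = 1/4 × 12 + 11/20 × 47 + 1/20 × 101 + 3/20 × 63 = 3 + 25.85 + 5.05 + 9.45 = 43.35
Treatment C = 3/25 × 92 + 12/25 × 44 + 3/25 × 103 + 7/25 × 89 = 11.04 + 21.12 + 12.36 + 24.92 = 69.44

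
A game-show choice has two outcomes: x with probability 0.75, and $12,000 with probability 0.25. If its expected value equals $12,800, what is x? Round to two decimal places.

0.75·x + 0.25·12000 = 12800
0.75·x = 12800 − 3000 = 9800
x = 9800 / 0.75 = 13066.6667

x = $13,066.67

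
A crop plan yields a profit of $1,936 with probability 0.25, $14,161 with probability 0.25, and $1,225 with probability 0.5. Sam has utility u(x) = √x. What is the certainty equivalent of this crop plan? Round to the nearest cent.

$3,393.06

E[u] = 0.25·√1936 + 0.25·√14161 + 0.5·√1225 = 0.25·44 + 0.25·119 + 0.5·35 = 58.25
CE = (58.25)² = 3393.0625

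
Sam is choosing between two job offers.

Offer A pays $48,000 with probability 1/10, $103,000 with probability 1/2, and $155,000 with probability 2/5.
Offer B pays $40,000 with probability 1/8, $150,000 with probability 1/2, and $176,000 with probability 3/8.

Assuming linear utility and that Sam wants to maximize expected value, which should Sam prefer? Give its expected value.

Offer A = 1/10 × 48000 + 1/2 × 103000 + 2/5 × 155000 = 4800 + 51500 + 62000 = 118300
Offer B = 1/8 × 40000 + 1/2 × 150000 + 3/8 × 176000 = 5000 + 75000 + 66000 = 146000

Offer B ($146,000)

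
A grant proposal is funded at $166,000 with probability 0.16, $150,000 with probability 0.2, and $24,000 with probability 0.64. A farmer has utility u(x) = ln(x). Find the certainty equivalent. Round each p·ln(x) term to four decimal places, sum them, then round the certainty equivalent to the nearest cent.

E[u] = 0.16·ln(166000) + 0.2·ln(150000) + 0.64·ln(24000) = 1.9232 + 2.3837 + 6.4549 = 10.7618
CE = e^10.7618 ≈ 47183.52

$47,183.52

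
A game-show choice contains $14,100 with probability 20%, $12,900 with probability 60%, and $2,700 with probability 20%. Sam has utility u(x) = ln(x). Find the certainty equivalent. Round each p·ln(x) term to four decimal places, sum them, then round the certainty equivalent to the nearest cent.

E[u] = 0.2·ln(14100) + 0.6·ln(12900) + 0.2·ln(2700) = 1.9108 + 5.6790 + 1.5802 = 9.1700
CE = e^9.1700 ≈ 9604.62

$9,604.62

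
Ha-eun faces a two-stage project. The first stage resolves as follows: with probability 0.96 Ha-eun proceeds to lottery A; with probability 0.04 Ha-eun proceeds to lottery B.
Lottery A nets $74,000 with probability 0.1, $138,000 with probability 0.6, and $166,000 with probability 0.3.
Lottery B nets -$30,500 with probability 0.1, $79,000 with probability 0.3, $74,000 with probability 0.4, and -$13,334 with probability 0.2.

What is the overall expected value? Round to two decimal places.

$136,303.33

EV(A) = 0.1 × 74000 + 0.6 × 138000 + 0.3 × 166000 = 7400 + 82800 + 49800 = 140000
EV(B) = 0.1 × (-30500) + 0.3 × 79000 + 0.4 × 74000 + 0.2 × (-13334) = -3050 + 23700 + 29600 − 2666.8 = 47583.2
Overall = 0.96 × 140000 + 0.04 × 47583.2 = 134400 + 1903.328 = 136303.328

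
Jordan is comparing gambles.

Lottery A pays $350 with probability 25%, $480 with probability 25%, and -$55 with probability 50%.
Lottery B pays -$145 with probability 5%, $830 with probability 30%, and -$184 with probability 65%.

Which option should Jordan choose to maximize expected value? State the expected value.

Lottery A ($180)

Lottery A = 0.25 × 350 + 0.25 × 480 + 0.5 × (-55) = 87.5 + 120 − 27.5 = 180
Lottery B = 0.05 × (-145) + 0.3 × 830 + 0.65 × (-184) = -7.25 + 249 − 119.6 = 122.15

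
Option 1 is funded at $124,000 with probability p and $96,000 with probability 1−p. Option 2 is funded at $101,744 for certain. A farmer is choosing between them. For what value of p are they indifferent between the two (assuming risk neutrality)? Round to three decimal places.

p = 0.205

p·124000 + (1−p)·96000 = 101744
28000p + 96000 = 101744
p = (101744 − 96000) / 28000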